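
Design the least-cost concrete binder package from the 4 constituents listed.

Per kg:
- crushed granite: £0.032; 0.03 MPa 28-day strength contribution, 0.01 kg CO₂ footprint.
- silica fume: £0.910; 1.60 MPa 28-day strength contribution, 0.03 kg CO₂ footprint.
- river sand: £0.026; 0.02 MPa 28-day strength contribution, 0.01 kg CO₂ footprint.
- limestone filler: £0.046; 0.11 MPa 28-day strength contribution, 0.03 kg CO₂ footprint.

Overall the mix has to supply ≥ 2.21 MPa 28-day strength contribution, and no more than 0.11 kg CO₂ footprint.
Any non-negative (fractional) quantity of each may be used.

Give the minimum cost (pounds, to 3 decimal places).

£1.216

Let x1 = kg of crushed granite, x2 = kg of silica fume, x3 = kg of river sand, x4 = kg of limestone filler.
Minimise 0.032x1 + 0.91x2 + 0.026x3 + 0.046x4 subject to:
  0.03x1 + 1.6x2 + 0.02x3 + 0.11x4 ≥ 2.21   (28-day strength contribution)
  0.01x1 + 0.03x2 + 0.01x3 + 0.03x4 ≤ 0.11   (CO₂ footprint)
  x1, x2, x3, x4 ≥ 0.
The cheapest feasible vertex uses only silica fume, limestone filler; crushed granite, river sand are not used. There the 28-day strength contribution and CO₂ footprint constraints are tight.
Solving gives x2 = 1.2125, x4 = 2.4541.
Cost = 0.91·1.2125 + 0.046·2.4541 = 1.21626.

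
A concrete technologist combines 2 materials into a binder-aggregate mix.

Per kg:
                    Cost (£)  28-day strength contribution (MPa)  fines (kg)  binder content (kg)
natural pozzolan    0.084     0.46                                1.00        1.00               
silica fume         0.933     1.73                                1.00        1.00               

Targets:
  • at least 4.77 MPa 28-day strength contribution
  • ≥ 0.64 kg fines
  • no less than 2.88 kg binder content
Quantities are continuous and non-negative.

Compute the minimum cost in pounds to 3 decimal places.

£0.871

This is a linear program. Let x1 = kg of natural pozzolan, x2 = kg of silica fume.
min 0.084x1 + 0.933x2 subject to:
  0.46x1 + 1.73x2 ≥ 4.77   (28-day strength contribution)
  1x1 + 1x2 ≥ 0.64   (fines)
  1x1 + 1x2 ≥ 2.88   (binder content)
  x1, x2 ≥ 0.
At the optimum only natural pozzolan is positive (silica fume = 0). The 28-day strength contribution requirement is met with equality.
Optimal quantities: natural pozzolan = 10.37 kg.
Objective = 0.084·10.37 = 0.87108.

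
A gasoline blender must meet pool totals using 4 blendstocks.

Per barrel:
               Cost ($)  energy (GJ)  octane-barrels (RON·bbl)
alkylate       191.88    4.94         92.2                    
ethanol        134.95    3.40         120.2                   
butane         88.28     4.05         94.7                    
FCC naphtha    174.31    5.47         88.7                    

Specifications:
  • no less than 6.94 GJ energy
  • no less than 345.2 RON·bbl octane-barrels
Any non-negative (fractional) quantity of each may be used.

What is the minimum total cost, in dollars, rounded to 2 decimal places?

$321.80

Let x1 = barrels of alkylate, x2 = barrels of ethanol, x3 = barrels of butane, x4 = barrels of FCC naphtha.
min 191.88x1 + 134.95x2 + 88.28x3 + 174.31x4 s.t.:
  4.94x1 + 3.4x2 + 4.05x3 + 5.47x4 ≥ 6.94   (energy)
  92.2x1 + 120.2x2 + 94.7x3 + 88.7x4 ≥ 345.2   (octane-barrels)
  x1, x2, x3, x4 ≥ 0.
At the optimum only butane is positive (alkylate, ethanol, FCC naphtha = 0). Binding constraint: octane-barrels.
So butane = 3.6452 barrels.
Total cost: 88.28·3.6452 = 321.7983.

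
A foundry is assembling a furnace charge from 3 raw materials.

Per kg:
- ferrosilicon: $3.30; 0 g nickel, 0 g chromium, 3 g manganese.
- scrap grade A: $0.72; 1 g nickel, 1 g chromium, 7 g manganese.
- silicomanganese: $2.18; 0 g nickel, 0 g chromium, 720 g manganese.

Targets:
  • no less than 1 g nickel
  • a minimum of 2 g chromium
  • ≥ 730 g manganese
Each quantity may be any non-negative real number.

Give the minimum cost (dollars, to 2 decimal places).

Let x1 = kg of ferrosilicon, x2 = kg of scrap grade A, x3 = kg of silicomanganese.
min 3.3x1 + 0.72x2 + 2.18x3 with:
  1x2 ≥ 1   (nickel)
  1x2 ≥ 2   (chromium)
  3x1 + 7x2 + 720x3 ≥ 730   (manganese)
  x1, x2, x3 ≥ 0.
The minimum-cost mix takes nothing from ferrosilicon — only scrap grade A, silicomanganese. Binding constraints: chromium and manganese.
So scrap grade A = 2 kg, silicomanganese = 0.9944 kg.
Objective = 0.72·2 + 2.18·0.9944 = 3.6078.

$3.61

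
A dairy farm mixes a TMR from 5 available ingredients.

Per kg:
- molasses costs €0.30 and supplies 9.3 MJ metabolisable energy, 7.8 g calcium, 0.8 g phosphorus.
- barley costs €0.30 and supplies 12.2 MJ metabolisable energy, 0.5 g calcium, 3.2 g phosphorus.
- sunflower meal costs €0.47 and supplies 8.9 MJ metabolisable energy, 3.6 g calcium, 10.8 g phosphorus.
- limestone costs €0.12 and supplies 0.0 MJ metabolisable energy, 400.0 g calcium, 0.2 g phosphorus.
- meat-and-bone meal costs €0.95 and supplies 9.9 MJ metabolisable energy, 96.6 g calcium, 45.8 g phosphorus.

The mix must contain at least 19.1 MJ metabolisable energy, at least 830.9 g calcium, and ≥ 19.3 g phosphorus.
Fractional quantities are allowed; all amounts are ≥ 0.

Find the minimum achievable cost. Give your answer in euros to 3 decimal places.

Let x1 = kg of molasses, x2 = kg of barley, x3 = kg of sunflower meal, x4 = kg of limestone, x5 = kg of meat-and-bone meal.
Minimise 0.3x1 + 0.3x2 + 0.47x3 + 0.12x4 + 0.95x5 with:
  9.3x1 + 12.2x2 + 8.9x3 + 9.9x5 ≥ 19.1   (metabolisable energy)
  7.8x1 + 0.5x2 + 3.6x3 + 400x4 + 96.6x5 ≥ 830.9   (calcium)
  0.8x1 + 3.2x2 + 10.8x3 + 0.2x4 + 45.8x5 ≥ 19.3   (phosphorus)
  x1, x2, x3, x4, x5 ≥ 0.
The cheapest feasible vertex uses only barley, limestone, meat-and-bone meal; molasses, sunflower meal are not used. The metabolisable energy, calcium, phosphorus requirements are met with equality.
That vertex is x2 = 1.305, x4 = 1.998, x5 = 0.3215.
Hence cost = 0.3·1.305 + 0.12·1.998 + 0.95·0.3215 = €0.93669.

€0.937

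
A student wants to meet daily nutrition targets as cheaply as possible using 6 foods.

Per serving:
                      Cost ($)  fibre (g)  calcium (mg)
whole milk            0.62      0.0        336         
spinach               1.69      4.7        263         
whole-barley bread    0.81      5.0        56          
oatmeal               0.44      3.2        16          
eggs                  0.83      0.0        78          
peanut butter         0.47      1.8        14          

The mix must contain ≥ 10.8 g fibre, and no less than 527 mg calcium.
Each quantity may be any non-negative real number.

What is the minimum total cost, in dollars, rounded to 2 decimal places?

$2.36

Set it up as a linear program. Let x1 = servings of whole milk, x2 = servings of spinach, x3 = servings of whole-barley bread, x4 = servings of oatmeal, x5 = servings of eggs, x6 = servings of peanut butter.
Minimize 0.62x1 + 1.69x2 + 0.81x3 + 0.44x4 + 0.83x5 + 0.47x6 s.t.:
  4.7x2 + 5x3 + 3.2x4 + 1.8x6 ≥ 10.8   (fibre)
  336x1 + 263x2 + 56x3 + 16x4 + 78x5 + 14x6 ≥ 527   (calcium)
  x1, x2, x3, x4, x5, x6 ≥ 0.
The optimal basis is {whole milk, oatmeal}; spinach, whole-barley bread, eggs, peanut butter drop out. The fibre and calcium requirements are met with equality.
Optimal quantities: whole milk = 1.408 servings, oatmeal = 3.375 servings.
Total cost: 0.62·1.408 + 0.44·3.375 = 2.3580.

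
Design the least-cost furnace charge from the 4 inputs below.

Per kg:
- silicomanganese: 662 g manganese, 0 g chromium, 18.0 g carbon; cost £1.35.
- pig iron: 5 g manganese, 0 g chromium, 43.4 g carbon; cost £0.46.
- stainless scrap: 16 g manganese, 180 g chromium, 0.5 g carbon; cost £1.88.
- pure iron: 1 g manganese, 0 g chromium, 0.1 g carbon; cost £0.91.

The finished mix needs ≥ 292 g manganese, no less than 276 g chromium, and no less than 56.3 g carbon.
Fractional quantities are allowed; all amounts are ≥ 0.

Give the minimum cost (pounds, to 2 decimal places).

£3.93

Treat it as an LP. Let x1 = kg of silicomanganese, x2 = kg of pig iron, x3 = kg of stainless scrap, x4 = kg of pure iron.
Minimise 1.35x1 + 0.46x2 + 1.88x3 + 0.91x4 s.t.:
  662x1 + 5x2 + 16x3 + 1x4 ≥ 292   (manganese)
  180x3 ≥ 276   (chromium)
  18x1 + 43.4x2 + 0.5x3 + 0.1x4 ≥ 56.3   (carbon)
  x1, x2, x3, x4 ≥ 0.
The optimal basis is {silicomanganese, pig iron, stainless scrap}; pure iron drops out. Binding constraints: manganese, chromium, carbon.
Solving gives x1 = 0.3956, x2 = 1.115, x3 = 1.533.
Hence cost = 1.35·0.3956 + 0.46·1.115 + 1.88·1.533 = £3.9290.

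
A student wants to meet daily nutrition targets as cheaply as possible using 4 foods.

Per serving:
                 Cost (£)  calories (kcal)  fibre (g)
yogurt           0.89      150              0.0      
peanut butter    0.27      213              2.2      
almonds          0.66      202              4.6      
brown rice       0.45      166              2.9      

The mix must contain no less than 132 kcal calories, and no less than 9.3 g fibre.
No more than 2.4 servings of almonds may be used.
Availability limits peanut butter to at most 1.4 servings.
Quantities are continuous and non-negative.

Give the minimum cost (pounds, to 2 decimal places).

Let x1 = servings of yogurt, x2 = servings of peanut butter, x3 = servings of almonds, x4 = servings of brown rice.
Minimise 0.89x1 + 0.27x2 + 0.66x3 + 0.45x4 subject to:
  150x1 + 213x2 + 202x3 + 166x4 ≥ 132   (calories)
  2.2x2 + 4.6x3 + 2.9x4 ≥ 9.3   (fibre)
  x3 ≤ 2.4
  x2 ≤ 1.4
  x1, x2, x3, x4 ≥ 0.
At the optimum only peanut butter, almonds are positive (yogurt, brown rice = 0). The fibre and the peanut butter cap requirements are met with equality.
Solving gives x2 = 1.4, x3 = 1.352.
Hence cost = 0.27·1.4 + 0.66·1.352 = £1.2703.

£1.27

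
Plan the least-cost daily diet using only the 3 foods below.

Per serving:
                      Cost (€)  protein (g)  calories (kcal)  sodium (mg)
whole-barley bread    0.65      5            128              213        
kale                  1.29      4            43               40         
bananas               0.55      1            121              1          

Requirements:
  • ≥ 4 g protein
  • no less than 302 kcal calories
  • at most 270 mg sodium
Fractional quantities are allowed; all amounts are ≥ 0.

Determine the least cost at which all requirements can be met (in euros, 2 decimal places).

€1.40

Let x1 = servings of whole-barley bread, x2 = servings of kale, x3 = servings of bananas.
min 0.65x1 + 1.29x2 + 0.55x3 s.t.:
  5x1 + 4x2 + 1x3 ≥ 4   (protein)
  128x1 + 43x2 + 121x3 ≥ 302   (calories)
  213x1 + 40x2 + 1x3 ≤ 270   (sodium)
  x1, x2, x3 ≥ 0.
The optimal basis is {whole-barley bread, bananas}; kale drops out. Binding constraints: protein and calories.
That vertex is x1 = 0.3816, x3 = 2.092.
Hence cost = 0.65·0.3816 + 0.55·2.092 = €1.3986.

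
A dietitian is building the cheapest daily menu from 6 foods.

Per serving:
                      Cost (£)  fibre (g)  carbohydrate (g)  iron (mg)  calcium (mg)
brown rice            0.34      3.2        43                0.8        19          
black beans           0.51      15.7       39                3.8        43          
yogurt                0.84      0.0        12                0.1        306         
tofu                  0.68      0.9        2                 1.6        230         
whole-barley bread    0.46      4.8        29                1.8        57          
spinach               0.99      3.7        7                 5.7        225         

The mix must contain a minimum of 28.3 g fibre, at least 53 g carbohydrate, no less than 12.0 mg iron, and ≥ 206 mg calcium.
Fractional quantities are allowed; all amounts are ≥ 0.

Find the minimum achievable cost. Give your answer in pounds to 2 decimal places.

£1.71

This is a linear program. Let x1 = servings of brown rice, x2 = servings of black beans, x3 = servings of yogurt, x4 = servings of tofu, x5 = servings of whole-barley bread, x6 = servings of spinach.
Minimise 0.34x1 + 0.51x2 + 0.84x3 + 0.68x4 + 0.46x5 + 0.99x6 with:
  3.2x1 + 15.7x2 + 0.9x4 + 4.8x5 + 3.7x6 ≥ 28.3   (fibre)
  43x1 + 39x2 + 12x3 + 2x4 + 29x5 + 7x6 ≥ 53   (carbohydrate)
  0.8x1 + 3.8x2 + 0.1x3 + 1.6x4 + 1.8x5 + 5.7x6 ≥ 12   (iron)
  19x1 + 43x2 + 306x3 + 230x4 + 57x5 + 225x6 ≥ 206   (calcium)
  x1, x2, x3, x4, x5, x6 ≥ 0.
The minimum-cost mix takes nothing from brown rice, yogurt, tofu, whole-barley bread — only black beans, spinach. The iron and calcium requirements are met with equality.
Optimal quantities: black beans = 2.502 servings, spinach = 0.4374 servings.
Hence cost = 0.51·2.502 + 0.99·0.4374 = £1.7090.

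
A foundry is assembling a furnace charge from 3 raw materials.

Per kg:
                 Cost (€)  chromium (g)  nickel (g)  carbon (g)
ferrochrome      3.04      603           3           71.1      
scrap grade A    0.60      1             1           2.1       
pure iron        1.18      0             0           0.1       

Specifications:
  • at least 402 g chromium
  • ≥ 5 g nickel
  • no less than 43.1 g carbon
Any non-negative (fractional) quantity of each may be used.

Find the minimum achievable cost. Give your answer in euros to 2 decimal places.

€3.82

Let x1 = kg of ferrochrome, x2 = kg of scrap grade A, x3 = kg of pure iron.
Minimise 3.04x1 + 0.6x2 + 1.18x3 with:
  603x1 + 1x2 ≥ 402   (chromium)
  3x1 + 1x2 ≥ 5   (nickel)
  71.1x1 + 2.1x2 + 0.1x3 ≥ 43.1   (carbon)
  x1, x2, x3 ≥ 0.
The minimum-cost mix takes nothing from pure iron — only ferrochrome, scrap grade A. The chromium and nickel requirements are met with equality.
Solving gives x1 = 0.6617, x2 = 3.015.
Objective = 3.04·0.6617 + 0.6·3.015 = 3.8206.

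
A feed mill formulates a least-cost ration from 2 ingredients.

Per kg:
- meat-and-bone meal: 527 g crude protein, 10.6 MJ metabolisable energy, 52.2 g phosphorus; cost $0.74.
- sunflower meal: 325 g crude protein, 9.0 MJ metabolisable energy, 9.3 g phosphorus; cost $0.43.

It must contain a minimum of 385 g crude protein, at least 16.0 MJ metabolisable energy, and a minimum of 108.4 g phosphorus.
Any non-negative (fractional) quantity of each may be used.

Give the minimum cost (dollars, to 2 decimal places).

Let x1 = kg of meat-and-bone meal, x2 = kg of sunflower meal.
Minimise 0.74x1 + 0.43x2 with:
  527x1 + 325x2 ≥ 385   (crude protein)
  10.6x1 + 9x2 ≥ 16   (metabolisable energy)
  52.2x1 + 9.3x2 ≥ 108.4   (phosphorus)
  x1, x2 ≥ 0.
The optimal basis is {meat-and-bone meal}; sunflower meal drops out. Binding constraint: phosphorus.
Solving gives x1 = 2.077.
Cost = 0.74·2.077 = 1.5370.

$1.54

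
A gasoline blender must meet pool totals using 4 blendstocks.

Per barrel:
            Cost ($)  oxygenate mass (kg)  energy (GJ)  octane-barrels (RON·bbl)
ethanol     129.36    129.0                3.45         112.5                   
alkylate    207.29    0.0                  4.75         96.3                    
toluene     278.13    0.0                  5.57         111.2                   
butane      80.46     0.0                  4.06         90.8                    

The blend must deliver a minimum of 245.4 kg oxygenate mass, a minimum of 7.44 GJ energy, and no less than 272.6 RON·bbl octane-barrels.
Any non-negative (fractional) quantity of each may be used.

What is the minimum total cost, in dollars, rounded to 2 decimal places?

$298.00

Let x1 = barrels of ethanol, x2 = barrels of alkylate, x3 = barrels of toluene, x4 = barrels of butane.
min 129.36x1 + 207.29x2 + 278.13x3 + 80.46x4 with:
  129x1 ≥ 245.4   (oxygenate mass)
  3.45x1 + 4.75x2 + 5.57x3 + 4.06x4 ≥ 7.44   (energy)
  112.5x1 + 96.3x2 + 111.2x3 + 90.8x4 ≥ 272.6   (octane-barrels)
  x1, x2, x3, x4 ≥ 0.
The optimal basis is {ethanol, butane}; alkylate, toluene drop out. The oxygenate mass and octane-barrels requirements are met with equality.
So ethanol = 1.9023 barrels, butane = 0.64525 barrels.
Total cost: 129.36·1.9023 + 80.46·0.64525 = 297.9983.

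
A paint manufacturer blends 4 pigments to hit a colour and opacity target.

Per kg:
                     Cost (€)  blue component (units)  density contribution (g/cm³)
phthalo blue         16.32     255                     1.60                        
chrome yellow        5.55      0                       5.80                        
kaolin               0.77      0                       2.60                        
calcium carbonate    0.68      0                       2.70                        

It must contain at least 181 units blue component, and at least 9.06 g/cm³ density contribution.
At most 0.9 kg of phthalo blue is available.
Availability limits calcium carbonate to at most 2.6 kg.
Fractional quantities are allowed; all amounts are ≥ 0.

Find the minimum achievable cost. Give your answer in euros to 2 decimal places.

€13.62

Set it up as a linear program. Let x1 = kg of phthalo blue, x2 = kg of chrome yellow, x3 = kg of kaolin, x4 = kg of calcium carbonate.
Minimise 16.32x1 + 5.55x2 + 0.77x3 + 0.68x4 s.t.:
  255x1 ≥ 181   (blue component)
  1.6x1 + 5.8x2 + 2.6x3 + 2.7x4 ≥ 9.06   (density contribution)
  x1 ≤ 0.9
  x4 ≤ 2.6
  x1, x2, x3, x4 ≥ 0.
The minimum-cost mix takes nothing from chrome yellow — only phthalo blue, kaolin, calcium carbonate. There the blue component, density contribution, the calcium carbonate cap constraints are tight.
Solving gives x1 = 0.7098, x3 = 0.3478, x4 = 2.6.
Total cost: 16.32·0.7098 + 0.77·0.3478 + 0.68·2.6 = 13.6197.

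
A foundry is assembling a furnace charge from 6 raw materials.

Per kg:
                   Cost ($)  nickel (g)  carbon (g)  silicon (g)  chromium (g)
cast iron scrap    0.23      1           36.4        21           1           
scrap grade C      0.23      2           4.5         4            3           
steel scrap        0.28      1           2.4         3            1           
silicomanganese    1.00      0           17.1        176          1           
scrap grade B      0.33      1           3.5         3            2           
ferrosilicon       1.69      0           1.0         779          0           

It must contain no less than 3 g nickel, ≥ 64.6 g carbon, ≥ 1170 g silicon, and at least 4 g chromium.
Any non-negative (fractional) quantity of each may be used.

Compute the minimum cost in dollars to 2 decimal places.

Let x1 = kg of cast iron scrap, x2 = kg of scrap grade C, x3 = kg of steel scrap, x4 = kg of silicomanganese, x5 = kg of scrap grade B, x6 = kg of ferrosilicon.
min 0.23x1 + 0.23x2 + 0.28x3 + 1x4 + 0.33x5 + 1.69x6 subject to:
  1x1 + 2x2 + 1x3 + 1x5 ≥ 3   (nickel)
  36.4x1 + 4.5x2 + 2.4x3 + 17.1x4 + 3.5x5 + 1x6 ≥ 64.6   (carbon)
  21x1 + 4x2 + 3x3 + 176x4 + 3x5 + 779x6 ≥ 1170   (silicon)
  1x1 + 3x2 + 1x3 + 1x4 + 2x5 ≥ 4   (chromium)
  x1, x2, x3, x4, x5, x6 ≥ 0.
The cheapest feasible vertex uses only cast iron scrap, scrap grade C, ferrosilicon; steel scrap, silicomanganese, scrap grade B are not used. Binding constraints: carbon, silicon, chromium.
That vertex is x1 = 1.637, x2 = 0.7875, x6 = 1.454.
Objective = 0.23·1.637 + 0.23·0.7875 + 1.69·1.454 = 3.0149.

$3.01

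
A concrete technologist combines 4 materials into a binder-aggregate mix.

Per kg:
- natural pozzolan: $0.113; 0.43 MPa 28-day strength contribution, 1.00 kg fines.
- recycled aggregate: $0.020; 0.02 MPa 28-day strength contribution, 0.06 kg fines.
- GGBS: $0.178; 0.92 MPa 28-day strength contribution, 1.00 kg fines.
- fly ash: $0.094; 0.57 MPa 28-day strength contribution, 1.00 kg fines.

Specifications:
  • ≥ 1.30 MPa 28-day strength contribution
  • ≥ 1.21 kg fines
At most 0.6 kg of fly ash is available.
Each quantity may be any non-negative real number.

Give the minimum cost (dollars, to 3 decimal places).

Let x1 = kg of natural pozzolan, x2 = kg of recycled aggregate, x3 = kg of GGBS, x4 = kg of fly ash.
Minimize 0.113x1 + 0.02x2 + 0.178x3 + 0.094x4 with:
  0.43x1 + 0.02x2 + 0.92x3 + 0.57x4 ≥ 1.3   (28-day strength contribution)
  1x1 + 0.06x2 + 1x3 + 1x4 ≥ 1.21   (fines)
  x4 ≤ 0.6
  x1, x2, x3, x4 ≥ 0.
The cheapest feasible vertex uses only GGBS, fly ash; natural pozzolan, recycled aggregate are not used. Binding constraints: 28-day strength contribution and the fly ash cap.
Optimal quantities: GGBS = 1.041 kg, fly ash = 0.6 kg.
Hence cost = 0.178·1.041 + 0.094·0.6 = $0.24170.

$0.242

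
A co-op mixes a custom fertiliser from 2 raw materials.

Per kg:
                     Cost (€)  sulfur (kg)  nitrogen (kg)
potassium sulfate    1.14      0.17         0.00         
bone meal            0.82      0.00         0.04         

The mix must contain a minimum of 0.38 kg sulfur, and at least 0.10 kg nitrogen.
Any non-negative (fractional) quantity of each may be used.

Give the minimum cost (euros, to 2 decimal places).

€4.60

Let x1 = kg of potassium sulfate, x2 = kg of bone meal.
Minimise 1.14x1 + 0.82x2 with:
  0.17x1 ≥ 0.38   (sulfur)
  0.04x2 ≥ 0.1   (nitrogen)
  x1, x2 ≥ 0.
Both inputs are positive at the optimum. Binding constraints: sulfur and nitrogen.
That vertex is x1 = 2.235, x2 = 2.5.
Total cost: 1.14·2.235 + 0.82·2.5 = 4.5979.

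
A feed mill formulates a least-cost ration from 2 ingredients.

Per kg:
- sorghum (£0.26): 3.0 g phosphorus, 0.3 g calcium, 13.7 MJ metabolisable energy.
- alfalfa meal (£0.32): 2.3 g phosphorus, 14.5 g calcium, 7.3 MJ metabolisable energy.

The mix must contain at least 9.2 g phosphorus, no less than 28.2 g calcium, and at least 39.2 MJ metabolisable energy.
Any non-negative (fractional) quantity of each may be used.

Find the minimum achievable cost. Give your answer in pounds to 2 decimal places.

Treat it as an LP. Let x1 = kg of sorghum, x2 = kg of alfalfa meal.
Minimise 0.26x1 + 0.32x2 with:
  3x1 + 2.3x2 ≥ 9.2   (phosphorus)
  0.3x1 + 14.5x2 ≥ 28.2   (calcium)
  13.7x1 + 7.3x2 ≥ 39.2   (metabolisable energy)
  x1, x2 ≥ 0.
Both inputs are positive at the optimum. The calcium and metabolisable energy requirements are met with equality.
So sorghum = 1.845 kg, alfalfa meal = 1.907 kg.
Total cost: 0.26·1.845 + 0.32·1.907 = 1.0899.

£1.09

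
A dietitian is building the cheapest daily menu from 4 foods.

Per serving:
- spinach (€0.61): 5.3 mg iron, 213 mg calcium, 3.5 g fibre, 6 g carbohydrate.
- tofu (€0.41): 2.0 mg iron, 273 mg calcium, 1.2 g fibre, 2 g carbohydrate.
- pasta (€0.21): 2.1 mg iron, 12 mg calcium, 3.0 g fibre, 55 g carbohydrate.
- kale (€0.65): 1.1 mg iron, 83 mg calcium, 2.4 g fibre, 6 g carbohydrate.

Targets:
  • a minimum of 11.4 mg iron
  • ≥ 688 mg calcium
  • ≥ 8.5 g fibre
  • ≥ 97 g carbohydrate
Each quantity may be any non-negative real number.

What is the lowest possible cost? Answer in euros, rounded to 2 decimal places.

€1.58

Set it up as a linear program. Let x1 = servings of spinach, x2 = servings of tofu, x3 = servings of pasta, x4 = servings of kale.
Minimize 0.61x1 + 0.41x2 + 0.21x3 + 0.65x4 s.t.:
  5.3x1 + 2x2 + 2.1x3 + 1.1x4 ≥ 11.4   (iron)
  213x1 + 273x2 + 12x3 + 83x4 ≥ 688   (calcium)
  3.5x1 + 1.2x2 + 3x3 + 2.4x4 ≥ 8.5   (fibre)
  6x1 + 2x2 + 55x3 + 6x4 ≥ 97   (carbohydrate)
  x1, x2, x3, x4 ≥ 0.
At the optimum only spinach, tofu, pasta are positive (kale = 0). There the iron, calcium, carbohydrate constraints are tight.
Optimal quantities: spinach = 0.836 servings, tofu = 1.797 servings, pasta = 1.607 servings.
Hence cost = 0.61·0.836 + 0.41·1.797 + 0.21·1.607 = €1.5842.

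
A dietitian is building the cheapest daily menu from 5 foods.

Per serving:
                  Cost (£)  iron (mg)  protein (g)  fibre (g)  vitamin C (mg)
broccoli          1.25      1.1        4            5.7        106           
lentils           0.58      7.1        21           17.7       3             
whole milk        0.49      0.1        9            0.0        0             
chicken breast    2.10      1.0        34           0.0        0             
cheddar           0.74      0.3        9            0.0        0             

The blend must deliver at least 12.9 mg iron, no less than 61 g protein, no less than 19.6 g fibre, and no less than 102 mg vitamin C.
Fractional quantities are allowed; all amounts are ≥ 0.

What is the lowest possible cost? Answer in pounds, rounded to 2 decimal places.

£2.69

Let x1 = servings of broccoli, x2 = servings of lentils, x3 = servings of whole milk, x4 = servings of chicken breast, x5 = servings of cheddar.
Minimise 1.25x1 + 0.58x2 + 0.49x3 + 2.1x4 + 0.74x5 with:
  1.1x1 + 7.1x2 + 0.1x3 + 1x4 + 0.3x5 ≥ 12.9   (iron)
  4x1 + 21x2 + 9x3 + 34x4 + 9x5 ≥ 61   (protein)
  5.7x1 + 17.7x2 ≥ 19.6   (fibre)
  106x1 + 3x2 ≥ 102   (vitamin C)
  x1, x2, x3, x4, x5 ≥ 0.
At the optimum only broccoli, lentils are positive (whole milk, chicken breast, cheddar = 0). Binding constraints: protein and vitamin C.
So broccoli = 0.8848 servings, lentils = 2.736 servings.
Total cost: 1.25·0.8848 + 0.58·2.736 = 2.6929.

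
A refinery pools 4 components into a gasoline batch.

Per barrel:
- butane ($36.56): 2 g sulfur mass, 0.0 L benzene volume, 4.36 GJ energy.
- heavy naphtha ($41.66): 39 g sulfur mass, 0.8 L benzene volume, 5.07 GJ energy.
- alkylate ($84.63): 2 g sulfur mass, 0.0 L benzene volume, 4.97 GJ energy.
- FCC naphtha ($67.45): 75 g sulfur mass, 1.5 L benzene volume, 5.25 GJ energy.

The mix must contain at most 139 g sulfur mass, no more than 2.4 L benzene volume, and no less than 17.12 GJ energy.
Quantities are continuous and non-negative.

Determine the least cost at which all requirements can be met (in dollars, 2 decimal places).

$141.00

Set it up as a linear program. Let x1 = barrels of butane, x2 = barrels of heavy naphtha, x3 = barrels of alkylate, x4 = barrels of FCC naphtha.
Minimise 36.56x1 + 41.66x2 + 84.63x3 + 67.45x4 s.t.:
  2x1 + 39x2 + 2x3 + 75x4 ≤ 139   (sulfur mass)
  0.8x2 + 1.5x4 ≤ 2.4   (benzene volume)
  4.36x1 + 5.07x2 + 4.97x3 + 5.25x4 ≥ 17.12   (energy)
  x1, x2, x3, x4 ≥ 0.
The minimum-cost mix takes nothing from alkylate, FCC naphtha — only butane, heavy naphtha. The benzene volume and energy requirements are met with equality.
That vertex is x1 = 0.4381, x2 = 3.
Cost = 36.56·0.4381 + 41.66·3 = 140.9969.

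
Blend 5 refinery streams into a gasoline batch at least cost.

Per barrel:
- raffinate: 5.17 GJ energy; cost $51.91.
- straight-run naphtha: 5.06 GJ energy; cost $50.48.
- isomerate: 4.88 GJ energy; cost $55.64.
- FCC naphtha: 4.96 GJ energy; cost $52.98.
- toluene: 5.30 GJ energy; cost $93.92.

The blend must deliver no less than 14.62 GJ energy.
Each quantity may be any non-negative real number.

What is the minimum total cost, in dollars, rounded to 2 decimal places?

$145.85

Let x1 = barrels of raffinate, x2 = barrels of straight-run naphtha, x3 = barrels of isomerate, x4 = barrels of FCC naphtha, x5 = barrels of toluene.
Minimize 51.91x1 + 50.48x2 + 55.64x3 + 52.98x4 + 93.92x5 subject to:
  5.17x1 + 5.06x2 + 4.88x3 + 4.96x4 + 5.3x5 ≥ 14.62   (energy)
  x1, x2, x3, x4, x5 ≥ 0.
At the optimum only straight-run naphtha is positive (raffinate, isomerate, FCC naphtha, toluene = 0). The energy requirement is met with equality.
That vertex is x2 = 2.8893.
Hence cost = 50.48·2.8893 = $145.8519.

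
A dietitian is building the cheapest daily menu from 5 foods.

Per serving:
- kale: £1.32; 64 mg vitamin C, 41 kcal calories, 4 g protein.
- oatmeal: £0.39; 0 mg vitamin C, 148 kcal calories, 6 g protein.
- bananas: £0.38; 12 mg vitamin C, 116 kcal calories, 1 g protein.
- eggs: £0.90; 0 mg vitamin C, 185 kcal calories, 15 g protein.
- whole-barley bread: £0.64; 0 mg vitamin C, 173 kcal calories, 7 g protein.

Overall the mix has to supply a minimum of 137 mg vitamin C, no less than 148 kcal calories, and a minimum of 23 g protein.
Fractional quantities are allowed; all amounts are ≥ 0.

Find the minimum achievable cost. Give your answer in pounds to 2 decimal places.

Let x1 = servings of kale, x2 = servings of oatmeal, x3 = servings of bananas, x4 = servings of eggs, x5 = servings of whole-barley bread.
Minimize 1.32x1 + 0.39x2 + 0.38x3 + 0.9x4 + 0.64x5 subject to:
  64x1 + 12x3 ≥ 137   (vitamin C)
  41x1 + 148x2 + 116x3 + 185x4 + 173x5 ≥ 148   (calories)
  4x1 + 6x2 + 1x3 + 15x4 + 7x5 ≥ 23   (protein)
  x1, x2, x3, x4, x5 ≥ 0.
The minimum-cost mix takes nothing from oatmeal, bananas, whole-barley bread — only kale, eggs. Binding constraints: vitamin C and protein.
So kale = 2.141 servings, eggs = 0.9625 servings.
Hence cost = 1.32·2.141 + 0.9·0.9625 = £3.6924.

£3.69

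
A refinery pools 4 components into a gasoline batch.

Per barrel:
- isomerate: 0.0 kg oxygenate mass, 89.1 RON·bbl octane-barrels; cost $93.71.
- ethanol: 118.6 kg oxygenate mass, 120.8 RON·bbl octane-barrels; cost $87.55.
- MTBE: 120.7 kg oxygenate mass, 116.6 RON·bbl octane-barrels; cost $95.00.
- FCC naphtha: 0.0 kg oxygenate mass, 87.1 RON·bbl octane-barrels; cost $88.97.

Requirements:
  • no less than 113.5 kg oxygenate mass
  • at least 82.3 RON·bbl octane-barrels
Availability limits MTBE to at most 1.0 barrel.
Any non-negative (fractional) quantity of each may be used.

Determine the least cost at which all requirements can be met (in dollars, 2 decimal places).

$83.79

Treat it as an LP. Let x1 = barrels of isomerate, x2 = barrels of ethanol, x3 = barrels of MTBE, x4 = barrels of FCC naphtha.
Minimize 93.71x1 + 87.55x2 + 95x3 + 88.97x4 subject to:
  118.6x2 + 120.7x3 ≥ 113.5   (oxygenate mass)
  89.1x1 + 120.8x2 + 116.6x3 + 87.1x4 ≥ 82.3   (octane-barrels)
  x3 ≤ 1
  x1, x2, x3, x4 ≥ 0.
At the optimum only ethanol is positive (isomerate, MTBE, FCC naphtha = 0). Binding constraint: oxygenate mass.
That vertex is x2 = 0.957.
Cost = 87.55·0.957 = 83.7854.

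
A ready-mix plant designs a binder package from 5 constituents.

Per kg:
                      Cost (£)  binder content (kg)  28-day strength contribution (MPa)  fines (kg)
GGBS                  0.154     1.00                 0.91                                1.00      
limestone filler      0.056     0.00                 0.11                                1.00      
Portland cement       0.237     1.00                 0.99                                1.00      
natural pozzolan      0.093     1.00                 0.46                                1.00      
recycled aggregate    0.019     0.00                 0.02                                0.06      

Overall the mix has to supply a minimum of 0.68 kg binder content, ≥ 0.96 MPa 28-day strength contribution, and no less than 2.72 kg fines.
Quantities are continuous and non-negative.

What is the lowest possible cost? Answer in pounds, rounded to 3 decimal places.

£0.222

Let x1 = kg of GGBS, x2 = kg of limestone filler, x3 = kg of Portland cement, x4 = kg of natural pozzolan, x5 = kg of recycled aggregate.
min 0.154x1 + 0.056x2 + 0.237x3 + 0.093x4 + 0.019x5 with:
  1x1 + 1x3 + 1x4 ≥ 0.68   (binder content)
  0.91x1 + 0.11x2 + 0.99x3 + 0.46x4 + 0.02x5 ≥ 0.96   (28-day strength contribution)
  1x1 + 1x2 + 1x3 + 1x4 + 0.06x5 ≥ 2.72   (fines)
  x1, x2, x3, x4, x5 ≥ 0.
The cheapest feasible vertex uses only limestone filler, natural pozzolan; GGBS, Portland cement, recycled aggregate are not used. There the 28-day strength contribution and fines constraints are tight.
Solving gives x2 = 0.832, x4 = 1.888.
Objective = 0.056·0.832 + 0.093·1.888 = 0.22218.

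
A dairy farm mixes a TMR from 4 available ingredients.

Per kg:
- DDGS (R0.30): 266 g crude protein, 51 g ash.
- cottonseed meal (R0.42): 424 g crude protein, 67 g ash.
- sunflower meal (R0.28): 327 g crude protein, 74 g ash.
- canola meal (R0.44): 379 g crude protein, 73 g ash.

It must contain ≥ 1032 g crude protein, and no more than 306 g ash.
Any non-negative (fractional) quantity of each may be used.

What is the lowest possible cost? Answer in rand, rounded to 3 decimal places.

R0.884

Set it up as a linear program. Let x1 = kg of DDGS, x2 = kg of cottonseed meal, x3 = kg of sunflower meal, x4 = kg of canola meal.
min 0.3x1 + 0.42x2 + 0.28x3 + 0.44x4 s.t.:
  266x1 + 424x2 + 327x3 + 379x4 ≥ 1032   (crude protein)
  51x1 + 67x2 + 74x3 + 73x4 ≤ 306   (ash)
  x1, x2, x3, x4 ≥ 0.
At the optimum only sunflower meal is positive (DDGS, cottonseed meal, canola meal = 0). Binding constraint: crude protein.
Optimal quantities: sunflower meal = 3.156 kg.
Cost = 0.28·3.156 = 0.88368.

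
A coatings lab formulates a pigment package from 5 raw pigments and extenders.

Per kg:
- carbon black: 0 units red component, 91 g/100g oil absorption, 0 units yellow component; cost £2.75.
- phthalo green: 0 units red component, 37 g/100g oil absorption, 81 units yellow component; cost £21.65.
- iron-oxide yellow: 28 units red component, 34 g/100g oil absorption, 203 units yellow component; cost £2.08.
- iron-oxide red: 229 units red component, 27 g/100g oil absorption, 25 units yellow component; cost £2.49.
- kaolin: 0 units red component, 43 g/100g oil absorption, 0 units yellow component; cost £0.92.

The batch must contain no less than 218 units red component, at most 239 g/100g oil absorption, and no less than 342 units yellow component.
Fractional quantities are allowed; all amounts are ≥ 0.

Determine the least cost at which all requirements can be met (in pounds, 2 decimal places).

£5.20

Let x1 = kg of carbon black, x2 = kg of phthalo green, x3 = kg of iron-oxide yellow, x4 = kg of iron-oxide red, x5 = kg of kaolin.
Minimise 2.75x1 + 21.65x2 + 2.08x3 + 2.49x4 + 0.92x5 subject to:
  28x3 + 229x4 ≥ 218   (red component)
  91x1 + 37x2 + 34x3 + 27x4 + 43x5 ≤ 239   (oil absorption)
  81x2 + 203x3 + 25x4 ≥ 342   (yellow component)
  x1, x2, x3, x4, x5 ≥ 0.
The minimum-cost mix takes nothing from carbon black, phthalo green, kaolin — only iron-oxide yellow, iron-oxide red. The red component and yellow component requirements are met with equality.
Optimal quantities: iron-oxide yellow = 1.591 kg, iron-oxide red = 0.7574 kg.
Hence cost = 2.08·1.591 + 2.49·0.7574 = £5.1952.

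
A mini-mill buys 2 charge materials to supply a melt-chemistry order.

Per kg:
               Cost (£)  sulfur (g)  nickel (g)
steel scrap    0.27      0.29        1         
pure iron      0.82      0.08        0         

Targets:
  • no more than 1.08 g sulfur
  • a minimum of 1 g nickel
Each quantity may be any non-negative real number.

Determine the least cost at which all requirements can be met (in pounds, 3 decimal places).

Let x1 = kg of steel scrap, x2 = kg of pure iron.
min 0.27x1 + 0.82x2 subject to:
  0.29x1 + 0.08x2 ≤ 1.08   (sulfur)
  1x1 ≥ 1   (nickel)
  x1, x2 ≥ 0.
At the optimum only steel scrap is positive (pure iron = 0). The nickel requirement is met with equality.
Solving gives x1 = 1.
Total cost: 0.27·1 = 0.27000.

£0.270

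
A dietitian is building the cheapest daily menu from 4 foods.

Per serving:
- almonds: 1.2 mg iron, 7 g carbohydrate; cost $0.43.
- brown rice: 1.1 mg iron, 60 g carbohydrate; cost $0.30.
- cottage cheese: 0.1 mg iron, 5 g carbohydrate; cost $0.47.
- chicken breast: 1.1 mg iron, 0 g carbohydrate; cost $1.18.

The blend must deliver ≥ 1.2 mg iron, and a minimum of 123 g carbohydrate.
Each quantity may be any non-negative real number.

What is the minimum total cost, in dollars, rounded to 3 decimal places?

$0.615

Let x1 = servings of almonds, x2 = servings of brown rice, x3 = servings of cottage cheese, x4 = servings of chicken breast.
Minimise 0.43x1 + 0.3x2 + 0.47x3 + 1.18x4 s.t.:
  1.2x1 + 1.1x2 + 0.1x3 + 1.1x4 ≥ 1.2   (iron)
  7x1 + 60x2 + 5x3 ≥ 123   (carbohydrate)
  x1, x2, x3, x4 ≥ 0.
The minimum-cost mix takes nothing from almonds, cottage cheese, chicken breast — only brown rice. The carbohydrate requirement is met with equality.
That vertex is x2 = 2.05.
Total cost: 0.3·2.05 = 0.61500.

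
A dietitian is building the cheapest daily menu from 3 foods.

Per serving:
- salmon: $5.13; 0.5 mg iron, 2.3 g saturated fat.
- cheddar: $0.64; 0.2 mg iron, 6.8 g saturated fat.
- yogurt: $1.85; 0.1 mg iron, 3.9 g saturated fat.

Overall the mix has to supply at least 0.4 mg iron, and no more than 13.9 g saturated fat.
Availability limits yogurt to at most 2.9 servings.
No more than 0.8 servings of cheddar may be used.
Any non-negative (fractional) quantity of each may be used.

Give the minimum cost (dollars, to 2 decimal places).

This is a linear program. Let x1 = servings of salmon, x2 = servings of cheddar, x3 = servings of yogurt.
min 5.13x1 + 0.64x2 + 1.85x3 s.t.:
  0.5x1 + 0.2x2 + 0.1x3 ≥ 0.4   (iron)
  2.3x1 + 6.8x2 + 3.9x3 ≤ 13.9   (saturated fat)
  x3 ≤ 2.9
  x2 ≤ 0.8
  x1, x2, x3 ≥ 0.
At the optimum only salmon, cheddar are positive (yogurt = 0). Binding constraints: iron and the cheddar cap.
Optimal quantities: salmon = 0.48 servings, cheddar = 0.8 servings.
Hence cost = 5.13·0.48 + 0.64·0.8 = $2.9744.

$2.97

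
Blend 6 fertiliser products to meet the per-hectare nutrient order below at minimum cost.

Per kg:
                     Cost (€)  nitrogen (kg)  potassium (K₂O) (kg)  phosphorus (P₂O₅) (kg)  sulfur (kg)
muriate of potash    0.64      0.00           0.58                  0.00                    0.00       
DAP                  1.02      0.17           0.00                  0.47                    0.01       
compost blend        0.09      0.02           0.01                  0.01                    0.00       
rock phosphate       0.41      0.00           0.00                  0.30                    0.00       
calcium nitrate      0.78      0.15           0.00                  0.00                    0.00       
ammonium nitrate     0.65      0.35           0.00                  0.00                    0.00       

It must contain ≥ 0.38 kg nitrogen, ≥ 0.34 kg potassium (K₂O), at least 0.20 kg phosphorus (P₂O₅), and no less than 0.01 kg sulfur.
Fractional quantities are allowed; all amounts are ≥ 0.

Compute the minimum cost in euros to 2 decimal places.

€1.79

Let x1 = kg of muriate of potash, x2 = kg of DAP, x3 = kg of compost blend, x4 = kg of rock phosphate, x5 = kg of calcium nitrate, x6 = kg of ammonium nitrate.
Minimise 0.64x1 + 1.02x2 + 0.09x3 + 0.41x4 + 0.78x5 + 0.65x6 with:
  0.17x2 + 0.02x3 + 0.15x5 + 0.35x6 ≥ 0.38   (nitrogen)
  0.58x1 + 0.01x3 ≥ 0.34   (potassium (K₂O))
  0.47x2 + 0.01x3 + 0.3x4 ≥ 0.2   (phosphorus (P₂O₅))
  0.01x2 ≥ 0.01   (sulfur)
  x1, x2, x3, x4, x5, x6 ≥ 0.
At the optimum only muriate of potash, DAP, ammonium nitrate are positive (compost blend, rock phosphate, calcium nitrate = 0). The nitrogen, potassium (K₂O), sulfur requirements are met with equality.
That vertex is x1 = 0.5862, x2 = 1, x6 = 0.6.
Total cost: 0.64·0.5862 + 1.02·1 + 0.65·0.6 = 1.7852.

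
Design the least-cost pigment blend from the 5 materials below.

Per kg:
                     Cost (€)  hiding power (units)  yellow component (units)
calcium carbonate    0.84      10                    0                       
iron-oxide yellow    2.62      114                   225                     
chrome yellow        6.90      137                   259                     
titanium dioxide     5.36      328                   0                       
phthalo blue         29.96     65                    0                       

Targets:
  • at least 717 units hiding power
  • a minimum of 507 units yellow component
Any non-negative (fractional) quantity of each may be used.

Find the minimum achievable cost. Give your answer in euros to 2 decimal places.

€13.42

Set it up as a linear program. Let x1 = kg of calcium carbonate, x2 = kg of iron-oxide yellow, x3 = kg of chrome yellow, x4 = kg of titanium dioxide, x5 = kg of phthalo blue.
Minimize 0.84x1 + 2.62x2 + 6.9x3 + 5.36x4 + 29.96x5 s.t.:
  10x1 + 114x2 + 137x3 + 328x4 + 65x5 ≥ 717   (hiding power)
  225x2 + 259x3 ≥ 507   (yellow component)
  x1, x2, x3, x4, x5 ≥ 0.
At the optimum only iron-oxide yellow, titanium dioxide are positive (calcium carbonate, chrome yellow, phthalo blue = 0). There the hiding power and yellow component constraints are tight.
Solving gives x2 = 2.253, x4 = 1.403.
Total cost: 2.62·2.253 + 5.36·1.403 = 13.4229.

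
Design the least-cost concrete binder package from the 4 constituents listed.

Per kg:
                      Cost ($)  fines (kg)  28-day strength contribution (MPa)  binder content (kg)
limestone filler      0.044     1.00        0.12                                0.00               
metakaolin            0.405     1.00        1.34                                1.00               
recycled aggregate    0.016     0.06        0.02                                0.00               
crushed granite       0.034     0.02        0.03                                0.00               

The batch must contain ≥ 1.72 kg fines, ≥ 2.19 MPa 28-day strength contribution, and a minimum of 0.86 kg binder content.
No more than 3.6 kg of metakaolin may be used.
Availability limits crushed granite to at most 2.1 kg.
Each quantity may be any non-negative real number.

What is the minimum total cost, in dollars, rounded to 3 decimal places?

Let x1 = kg of limestone filler, x2 = kg of metakaolin, x3 = kg of recycled aggregate, x4 = kg of crushed granite.
Minimise 0.044x1 + 0.405x2 + 0.016x3 + 0.034x4 s.t.:
  1x1 + 1x2 + 0.06x3 + 0.02x4 ≥ 1.72   (fines)
  0.12x1 + 1.34x2 + 0.02x3 + 0.03x4 ≥ 2.19   (28-day strength contribution)
  1x2 ≥ 0.86   (binder content)
  x2 ≤ 3.6
  x4 ≤ 2.1
  x1, x2, x3, x4 ≥ 0.
The optimal basis is {limestone filler, metakaolin}; recycled aggregate, crushed granite drop out. Binding constraints: fines and 28-day strength contribution.
So limestone filler = 0.0941 kg, metakaolin = 1.626 kg.
Cost = 0.044·0.0941 + 0.405·1.626 = 0.66267.

$0.663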